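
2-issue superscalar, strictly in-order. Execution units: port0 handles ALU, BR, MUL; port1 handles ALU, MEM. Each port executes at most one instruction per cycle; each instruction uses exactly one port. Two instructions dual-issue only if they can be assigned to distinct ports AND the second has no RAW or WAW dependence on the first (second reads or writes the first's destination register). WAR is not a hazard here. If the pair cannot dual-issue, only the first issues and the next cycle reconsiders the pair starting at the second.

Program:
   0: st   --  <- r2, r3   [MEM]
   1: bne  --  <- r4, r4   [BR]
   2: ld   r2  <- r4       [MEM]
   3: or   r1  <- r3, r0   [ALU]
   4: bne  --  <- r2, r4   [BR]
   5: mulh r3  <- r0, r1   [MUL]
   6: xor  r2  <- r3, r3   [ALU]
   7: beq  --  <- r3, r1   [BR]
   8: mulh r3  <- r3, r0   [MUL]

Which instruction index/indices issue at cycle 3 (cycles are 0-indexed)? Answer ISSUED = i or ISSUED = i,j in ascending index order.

c0: i0+i1 st.MEM+bne.BR  dual
c1: i2+i3 ld.MEM+or.ALU  dual
c2: i4 bne.BR  no-port BR/MUL
c3: i5 mulh.MUL  RAW r3
c4: i6+i7 xor.ALU+beq.BR  dual
c5: i8 mulh.MUL  tail

ISSUED = 5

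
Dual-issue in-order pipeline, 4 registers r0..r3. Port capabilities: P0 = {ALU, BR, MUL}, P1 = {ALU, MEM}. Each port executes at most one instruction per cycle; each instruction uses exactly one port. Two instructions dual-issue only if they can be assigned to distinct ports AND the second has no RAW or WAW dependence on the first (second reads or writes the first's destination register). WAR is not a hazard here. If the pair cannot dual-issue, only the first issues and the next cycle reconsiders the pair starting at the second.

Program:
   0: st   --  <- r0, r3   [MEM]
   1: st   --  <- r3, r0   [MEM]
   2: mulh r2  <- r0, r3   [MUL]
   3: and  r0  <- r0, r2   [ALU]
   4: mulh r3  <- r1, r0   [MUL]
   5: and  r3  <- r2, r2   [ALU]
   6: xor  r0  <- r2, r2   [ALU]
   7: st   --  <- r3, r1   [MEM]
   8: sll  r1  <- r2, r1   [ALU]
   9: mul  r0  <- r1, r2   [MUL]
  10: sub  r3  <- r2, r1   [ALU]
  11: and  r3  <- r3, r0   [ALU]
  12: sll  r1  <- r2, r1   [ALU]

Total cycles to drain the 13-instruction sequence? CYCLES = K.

[0] i0  st  -- no-port MEM/MEM
[1] i1&i2  st;mulh  -- dual
[2] i3  and  -- RAW r0
[3] i4  mulh  -- WAW r3
[4] i5&i6  and;xor  -- dual
[5] i7&i8  st;sll  -- dual
[6] i9&i10  mul;sub  -- dual
[7] i11&i12  and;sll  -- dual

CYCLES = 8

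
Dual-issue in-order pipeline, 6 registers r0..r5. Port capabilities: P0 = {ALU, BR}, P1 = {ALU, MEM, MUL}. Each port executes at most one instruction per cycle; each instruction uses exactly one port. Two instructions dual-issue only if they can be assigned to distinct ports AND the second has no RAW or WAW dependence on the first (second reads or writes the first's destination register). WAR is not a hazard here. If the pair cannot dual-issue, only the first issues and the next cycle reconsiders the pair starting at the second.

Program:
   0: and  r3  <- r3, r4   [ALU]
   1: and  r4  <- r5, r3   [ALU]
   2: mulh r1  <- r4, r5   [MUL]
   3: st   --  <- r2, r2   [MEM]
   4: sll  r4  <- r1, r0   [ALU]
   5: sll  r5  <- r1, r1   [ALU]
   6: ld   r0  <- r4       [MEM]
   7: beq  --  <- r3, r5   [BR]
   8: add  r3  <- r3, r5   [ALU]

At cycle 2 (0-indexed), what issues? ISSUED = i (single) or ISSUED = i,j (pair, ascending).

ISSUED = 2

  cy0 -> i0 (and) RAW r3
  cy1 -> i1 (and) RAW r4
  cy2 -> i2 (mulh) no-port MUL/MEM
  cy3 -> i3&i4 (st sll) dual
  cy4 -> i5&i6 (sll ld) dual
  cy5 -> i7&i8 (beq add) dual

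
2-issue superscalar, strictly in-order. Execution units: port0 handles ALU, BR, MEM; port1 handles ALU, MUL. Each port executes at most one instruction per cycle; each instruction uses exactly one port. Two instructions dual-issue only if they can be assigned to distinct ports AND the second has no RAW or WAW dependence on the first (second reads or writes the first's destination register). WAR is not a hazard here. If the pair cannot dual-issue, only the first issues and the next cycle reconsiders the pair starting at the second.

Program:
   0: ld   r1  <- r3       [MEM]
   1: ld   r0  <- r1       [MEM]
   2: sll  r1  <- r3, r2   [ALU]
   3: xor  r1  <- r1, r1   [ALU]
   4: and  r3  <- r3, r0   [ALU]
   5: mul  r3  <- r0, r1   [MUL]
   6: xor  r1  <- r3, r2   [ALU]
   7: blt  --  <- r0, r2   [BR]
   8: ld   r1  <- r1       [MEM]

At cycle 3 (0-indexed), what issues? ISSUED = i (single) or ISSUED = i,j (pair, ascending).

ISSUED = 5

  cy0 -> i0 (ld.MEM) no-port MEM/MEM
  cy1 -> i1+i2 (ld.MEM+sll.ALU) dual
  cy2 -> i3+i4 (xor.ALU+and.ALU) dual
  cy3 -> i5 (mul.MUL) RAW r3
  cy4 -> i6+i7 (xor.ALU+blt.BR) dual
  cy5 -> i8 (ld.MEM) tail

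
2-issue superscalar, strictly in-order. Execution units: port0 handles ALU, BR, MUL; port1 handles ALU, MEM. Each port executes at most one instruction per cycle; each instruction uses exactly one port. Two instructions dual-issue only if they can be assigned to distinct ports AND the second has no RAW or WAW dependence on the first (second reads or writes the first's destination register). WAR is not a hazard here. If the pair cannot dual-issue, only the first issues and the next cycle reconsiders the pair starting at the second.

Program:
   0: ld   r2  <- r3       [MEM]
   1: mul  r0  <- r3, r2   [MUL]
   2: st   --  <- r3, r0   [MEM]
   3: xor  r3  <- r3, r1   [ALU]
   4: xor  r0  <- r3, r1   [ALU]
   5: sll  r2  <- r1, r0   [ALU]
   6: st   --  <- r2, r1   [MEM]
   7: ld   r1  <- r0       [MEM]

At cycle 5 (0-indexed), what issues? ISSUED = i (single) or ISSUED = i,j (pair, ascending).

ISSUED = 6

  cy0 -> i0 (ld) RAW r2
  cy1 -> i1 (mul) RAW r0
  cy2 -> i2/i3 (st xor) pair
  cy3 -> i4 (xor) RAW r0
  cy4 -> i5 (sll) RAW r2
  cy5 -> i6 (st) no-port MEM/MEM
  cy6 -> i7 (ld) tail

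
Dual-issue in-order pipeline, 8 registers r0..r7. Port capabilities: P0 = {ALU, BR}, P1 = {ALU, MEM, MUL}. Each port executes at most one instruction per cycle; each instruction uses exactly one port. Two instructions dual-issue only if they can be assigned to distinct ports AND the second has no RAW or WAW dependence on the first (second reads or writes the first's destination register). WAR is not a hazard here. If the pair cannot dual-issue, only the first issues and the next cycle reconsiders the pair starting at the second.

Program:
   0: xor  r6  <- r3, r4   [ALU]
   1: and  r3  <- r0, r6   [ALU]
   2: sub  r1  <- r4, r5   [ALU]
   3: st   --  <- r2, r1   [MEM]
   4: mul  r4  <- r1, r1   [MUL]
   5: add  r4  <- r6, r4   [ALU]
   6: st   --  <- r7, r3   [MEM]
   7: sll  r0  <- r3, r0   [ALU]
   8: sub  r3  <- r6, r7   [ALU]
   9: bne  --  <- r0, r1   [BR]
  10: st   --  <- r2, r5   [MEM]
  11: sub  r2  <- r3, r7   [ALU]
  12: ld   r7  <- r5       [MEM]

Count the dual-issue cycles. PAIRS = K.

PAIRS = 5

c0: i0 xor  RAW r6
c1: i1&i2 and;sub  2-wide
c2: i3 st  no-port MEM/MUL
c3: i4 mul  RAW+WAW r4
c4: i5&i6 add;st  2-wide
c5: i7&i8 sll;sub  2-wide
c6: i9&i10 bne;st  2-wide
c7: i11&i12 sub;ld  2-wide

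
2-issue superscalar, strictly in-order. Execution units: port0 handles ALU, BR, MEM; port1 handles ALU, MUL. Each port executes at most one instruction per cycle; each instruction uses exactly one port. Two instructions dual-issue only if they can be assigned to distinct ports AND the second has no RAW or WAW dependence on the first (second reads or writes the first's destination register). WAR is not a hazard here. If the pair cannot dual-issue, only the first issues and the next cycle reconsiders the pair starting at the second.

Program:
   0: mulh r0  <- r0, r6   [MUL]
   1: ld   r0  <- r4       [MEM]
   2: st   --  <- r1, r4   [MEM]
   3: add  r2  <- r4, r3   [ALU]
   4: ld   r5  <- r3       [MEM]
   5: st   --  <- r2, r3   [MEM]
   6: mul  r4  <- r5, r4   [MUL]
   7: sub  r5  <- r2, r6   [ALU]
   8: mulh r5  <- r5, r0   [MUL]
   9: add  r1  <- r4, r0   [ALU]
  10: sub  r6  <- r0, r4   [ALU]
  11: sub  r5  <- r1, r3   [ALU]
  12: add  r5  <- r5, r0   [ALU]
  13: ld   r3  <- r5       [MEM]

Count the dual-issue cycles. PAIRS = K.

  cy0 -> i0 (mulh) WAW r0
  cy1 -> i1 (ld) no-port MEM/MEM
  cy2 -> i2/i3 (st add) pair
  cy3 -> i4 (ld) no-port MEM/MEM
  cy4 -> i5/i6 (st mul) pair
  cy5 -> i7 (sub) RAW+WAW r5
  cy6 -> i8/i9 (mulh add) pair
  cy7 -> i10/i11 (sub sub) pair
  cy8 -> i12 (add) RAW r5
  cy9 -> i13 (ld) tail

PAIRS = 4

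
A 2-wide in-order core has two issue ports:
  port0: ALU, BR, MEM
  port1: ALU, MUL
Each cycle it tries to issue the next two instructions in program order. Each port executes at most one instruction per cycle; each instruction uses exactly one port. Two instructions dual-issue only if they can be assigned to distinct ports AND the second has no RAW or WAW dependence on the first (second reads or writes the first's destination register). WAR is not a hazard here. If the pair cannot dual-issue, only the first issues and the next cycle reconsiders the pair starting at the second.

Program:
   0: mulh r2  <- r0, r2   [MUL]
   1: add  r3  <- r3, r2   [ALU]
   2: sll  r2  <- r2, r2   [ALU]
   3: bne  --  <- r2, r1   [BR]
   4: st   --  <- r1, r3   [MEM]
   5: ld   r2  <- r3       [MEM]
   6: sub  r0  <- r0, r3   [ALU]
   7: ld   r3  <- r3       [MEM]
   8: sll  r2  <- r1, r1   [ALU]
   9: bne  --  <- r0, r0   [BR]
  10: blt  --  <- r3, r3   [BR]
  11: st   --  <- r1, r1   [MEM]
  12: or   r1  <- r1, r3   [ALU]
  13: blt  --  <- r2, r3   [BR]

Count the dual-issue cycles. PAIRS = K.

PAIRS = 4

0. mulh.MUL @i0  | RAW r2
1. add.ALU+sll.ALU @i1+i2  | 2-wide
2. bne.BR @i3  | no-port BR/MEM
3. st.MEM @i4  | no-port MEM/MEM
4. ld.MEM+sub.ALU @i5+i6  | 2-wide
5. ld.MEM+sll.ALU @i7+i8  | 2-wide
6. bne.BR @i9  | no-port BR/BR
7. blt.BR @i10  | no-port BR/MEM
8. st.MEM+or.ALU @i11+i12  | 2-wide
9. blt.BR @i13  | tail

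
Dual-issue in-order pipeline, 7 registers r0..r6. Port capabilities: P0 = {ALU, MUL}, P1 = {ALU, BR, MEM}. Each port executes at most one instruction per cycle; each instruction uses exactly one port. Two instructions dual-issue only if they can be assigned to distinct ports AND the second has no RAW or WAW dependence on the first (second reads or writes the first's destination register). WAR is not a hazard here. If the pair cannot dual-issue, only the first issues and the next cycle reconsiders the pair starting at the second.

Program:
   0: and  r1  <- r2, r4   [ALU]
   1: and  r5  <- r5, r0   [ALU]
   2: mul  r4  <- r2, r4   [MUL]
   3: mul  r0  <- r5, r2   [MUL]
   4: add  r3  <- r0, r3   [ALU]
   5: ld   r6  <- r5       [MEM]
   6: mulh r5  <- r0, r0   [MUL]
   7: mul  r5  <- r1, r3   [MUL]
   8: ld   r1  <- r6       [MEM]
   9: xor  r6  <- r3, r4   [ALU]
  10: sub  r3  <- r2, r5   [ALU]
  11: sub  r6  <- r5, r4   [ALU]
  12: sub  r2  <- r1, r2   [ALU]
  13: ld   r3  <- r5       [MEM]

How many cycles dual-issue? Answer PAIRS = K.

PAIRS = 5

  cy0 -> i0/i1 (and.ALU and.ALU) pair
  cy1 -> i2 (mul.MUL) no-port MUL/MUL
  cy2 -> i3 (mul.MUL) RAW r0
  cy3 -> i4/i5 (add.ALU ld.MEM) pair
  cy4 -> i6 (mulh.MUL) no-port MUL/MUL
  cy5 -> i7/i8 (mul.MUL ld.MEM) pair
  cy6 -> i9/i10 (xor.ALU sub.ALU) pair
  cy7 -> i11/i12 (sub.ALU sub.ALU) pair
  cy8 -> i13 (ld.MEM) tail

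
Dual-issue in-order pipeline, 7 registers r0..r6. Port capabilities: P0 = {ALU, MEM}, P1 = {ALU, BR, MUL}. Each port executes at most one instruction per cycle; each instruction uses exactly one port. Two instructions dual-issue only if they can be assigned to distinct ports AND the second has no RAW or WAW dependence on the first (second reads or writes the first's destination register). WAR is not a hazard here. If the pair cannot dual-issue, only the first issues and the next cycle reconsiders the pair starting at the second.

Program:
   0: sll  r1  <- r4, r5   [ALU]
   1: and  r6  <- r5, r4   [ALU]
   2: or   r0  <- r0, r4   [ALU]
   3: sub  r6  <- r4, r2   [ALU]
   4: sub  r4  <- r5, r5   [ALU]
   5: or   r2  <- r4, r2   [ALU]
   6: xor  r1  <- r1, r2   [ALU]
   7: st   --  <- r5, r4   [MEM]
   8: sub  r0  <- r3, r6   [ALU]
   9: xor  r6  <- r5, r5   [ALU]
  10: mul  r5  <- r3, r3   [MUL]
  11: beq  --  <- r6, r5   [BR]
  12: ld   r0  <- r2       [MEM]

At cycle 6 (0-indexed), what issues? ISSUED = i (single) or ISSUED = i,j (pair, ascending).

ISSUED = 10

#0 head=0: sll;and i0/i1 pair
#1 head=2: or;sub i2/i3 pair
#2 head=4: sub i4 RAW r4
#3 head=5: or i5 RAW r2
#4 head=6: xor;st i6/i7 pair
#5 head=8: sub;xor i8/i9 pair
#6 head=10: mul i10 no-port MUL/BR
#7 head=11: beq;ld i11/i12 pair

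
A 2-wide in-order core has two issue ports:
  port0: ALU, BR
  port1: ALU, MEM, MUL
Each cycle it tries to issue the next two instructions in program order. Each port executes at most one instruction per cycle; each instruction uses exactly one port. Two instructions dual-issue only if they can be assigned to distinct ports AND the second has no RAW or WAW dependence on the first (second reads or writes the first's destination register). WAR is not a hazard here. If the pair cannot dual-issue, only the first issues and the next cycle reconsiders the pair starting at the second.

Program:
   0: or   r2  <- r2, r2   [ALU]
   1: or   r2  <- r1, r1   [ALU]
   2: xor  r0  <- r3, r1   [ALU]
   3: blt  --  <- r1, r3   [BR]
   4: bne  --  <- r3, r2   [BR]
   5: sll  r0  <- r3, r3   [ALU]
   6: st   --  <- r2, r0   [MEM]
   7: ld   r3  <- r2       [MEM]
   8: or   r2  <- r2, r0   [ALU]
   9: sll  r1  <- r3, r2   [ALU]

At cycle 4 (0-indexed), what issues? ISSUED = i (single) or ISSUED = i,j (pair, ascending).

ISSUED = 6

[0] i0  or.ALU  -- WAW r2
[1] i1+i2  or.ALU;xor.ALU  -- pair
[2] i3  blt.BR  -- no-port BR/BR
[3] i4+i5  bne.BR;sll.ALU  -- pair
[4] i6  st.MEM  -- no-port MEM/MEM
[5] i7+i8  ld.MEM;or.ALU  -- pair
[6] i9  sll.ALU  -- tail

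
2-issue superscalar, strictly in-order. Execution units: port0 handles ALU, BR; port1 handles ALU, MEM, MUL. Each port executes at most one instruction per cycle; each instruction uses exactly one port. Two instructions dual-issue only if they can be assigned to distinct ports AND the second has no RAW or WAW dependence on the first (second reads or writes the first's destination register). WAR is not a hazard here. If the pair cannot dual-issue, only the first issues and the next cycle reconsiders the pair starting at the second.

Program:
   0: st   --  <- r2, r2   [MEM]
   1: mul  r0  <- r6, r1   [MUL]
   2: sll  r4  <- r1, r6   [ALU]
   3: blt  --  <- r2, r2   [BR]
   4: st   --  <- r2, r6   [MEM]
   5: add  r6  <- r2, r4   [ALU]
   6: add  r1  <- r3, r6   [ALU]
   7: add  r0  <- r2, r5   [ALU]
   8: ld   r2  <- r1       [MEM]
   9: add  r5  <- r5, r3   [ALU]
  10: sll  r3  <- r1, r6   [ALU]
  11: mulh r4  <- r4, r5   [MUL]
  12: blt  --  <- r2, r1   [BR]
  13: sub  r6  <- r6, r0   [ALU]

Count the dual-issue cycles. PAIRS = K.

PAIRS = 6

#0 head=0: st.MEM i0 no-port MEM/MUL
#1 head=1: mul.MUL sll.ALU i1+i2 pair
#2 head=3: blt.BR st.MEM i3+i4 pair
#3 head=5: add.ALU i5 RAW r6
#4 head=6: add.ALU add.ALU i6+i7 pair
#5 head=8: ld.MEM add.ALU i8+i9 pair
#6 head=10: sll.ALU mulh.MUL i10+i11 pair
#7 head=12: blt.BR sub.ALU i12+i13 pair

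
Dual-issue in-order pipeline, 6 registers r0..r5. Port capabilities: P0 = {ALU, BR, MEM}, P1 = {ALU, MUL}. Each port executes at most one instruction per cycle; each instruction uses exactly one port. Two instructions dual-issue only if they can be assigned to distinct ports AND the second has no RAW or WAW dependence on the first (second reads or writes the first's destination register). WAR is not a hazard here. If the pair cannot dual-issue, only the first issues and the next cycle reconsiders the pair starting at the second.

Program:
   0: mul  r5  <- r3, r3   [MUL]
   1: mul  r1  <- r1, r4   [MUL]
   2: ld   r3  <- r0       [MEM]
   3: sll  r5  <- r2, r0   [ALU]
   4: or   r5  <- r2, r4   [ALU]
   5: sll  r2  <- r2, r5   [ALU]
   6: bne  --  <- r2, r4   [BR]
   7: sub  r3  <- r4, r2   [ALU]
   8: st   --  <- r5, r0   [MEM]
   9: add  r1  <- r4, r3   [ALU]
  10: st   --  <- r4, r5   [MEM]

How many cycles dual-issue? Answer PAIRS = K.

PAIRS = 3

t=0 i0:mul ; no-port MUL/MUL
t=1 i1+i2:mul ld ; dual
t=2 i3:sll ; WAW r5
t=3 i4:or ; RAW r5
t=4 i5:sll ; RAW r2
t=5 i6+i7:bne sub ; dual
t=6 i8+i9:st add ; dual
t=7 i10:st ; tail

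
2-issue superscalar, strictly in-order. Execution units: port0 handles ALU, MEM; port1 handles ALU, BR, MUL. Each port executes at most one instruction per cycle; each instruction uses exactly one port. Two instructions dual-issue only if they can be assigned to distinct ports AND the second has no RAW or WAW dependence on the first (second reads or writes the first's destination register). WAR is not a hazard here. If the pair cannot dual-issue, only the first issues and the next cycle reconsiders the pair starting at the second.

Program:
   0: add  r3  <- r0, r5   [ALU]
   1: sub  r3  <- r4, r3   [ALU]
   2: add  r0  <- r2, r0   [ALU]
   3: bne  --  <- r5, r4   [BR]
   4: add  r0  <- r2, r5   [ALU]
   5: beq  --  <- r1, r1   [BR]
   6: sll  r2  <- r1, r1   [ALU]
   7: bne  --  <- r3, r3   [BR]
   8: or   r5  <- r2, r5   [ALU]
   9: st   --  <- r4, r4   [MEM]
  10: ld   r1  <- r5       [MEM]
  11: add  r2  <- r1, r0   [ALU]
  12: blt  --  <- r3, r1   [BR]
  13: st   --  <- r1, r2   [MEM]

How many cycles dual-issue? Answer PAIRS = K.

t=0 i0:add ; RAW+WAW r3
t=1 i1&i2:sub+add ; pair
t=2 i3&i4:bne+add ; pair
t=3 i5&i6:beq+sll ; pair
t=4 i7&i8:bne+or ; pair
t=5 i9:st ; no-port MEM/MEM
t=6 i10:ld ; RAW r1
t=7 i11&i12:add+blt ; pair
t=8 i13:st ; tail

PAIRS = 5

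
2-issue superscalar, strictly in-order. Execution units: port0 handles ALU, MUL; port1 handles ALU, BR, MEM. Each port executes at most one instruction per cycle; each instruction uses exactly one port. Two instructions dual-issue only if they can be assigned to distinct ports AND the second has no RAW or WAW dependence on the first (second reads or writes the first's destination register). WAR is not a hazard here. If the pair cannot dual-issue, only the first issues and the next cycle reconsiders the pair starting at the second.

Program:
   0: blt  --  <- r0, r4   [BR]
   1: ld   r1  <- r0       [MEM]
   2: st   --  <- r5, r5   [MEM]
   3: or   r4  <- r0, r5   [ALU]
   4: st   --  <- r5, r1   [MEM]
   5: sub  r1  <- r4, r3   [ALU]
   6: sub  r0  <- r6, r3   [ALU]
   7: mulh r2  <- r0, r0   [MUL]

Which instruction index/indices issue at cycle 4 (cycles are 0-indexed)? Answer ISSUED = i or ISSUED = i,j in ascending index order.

#0 head=0: blt.BR i0 no-port BR/MEM
#1 head=1: ld.MEM i1 no-port MEM/MEM
#2 head=2: st.MEM/or.ALU i2&i3 dual
#3 head=4: st.MEM/sub.ALU i4&i5 dual
#4 head=6: sub.ALU i6 RAW r0
#5 head=7: mulh.MUL i7 tail

ISSUED = 6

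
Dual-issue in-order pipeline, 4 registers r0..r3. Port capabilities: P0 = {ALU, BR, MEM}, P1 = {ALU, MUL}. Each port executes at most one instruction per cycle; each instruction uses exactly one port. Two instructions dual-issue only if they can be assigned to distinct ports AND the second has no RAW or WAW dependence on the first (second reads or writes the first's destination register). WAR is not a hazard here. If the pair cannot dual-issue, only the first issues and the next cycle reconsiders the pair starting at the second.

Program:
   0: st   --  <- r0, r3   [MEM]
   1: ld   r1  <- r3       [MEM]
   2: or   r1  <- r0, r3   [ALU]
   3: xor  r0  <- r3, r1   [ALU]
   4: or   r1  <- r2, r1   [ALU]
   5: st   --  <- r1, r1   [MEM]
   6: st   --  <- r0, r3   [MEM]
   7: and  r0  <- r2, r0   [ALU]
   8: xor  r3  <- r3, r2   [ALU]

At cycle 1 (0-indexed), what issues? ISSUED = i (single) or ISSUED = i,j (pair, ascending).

0. st @i0  | no-port MEM/MEM
1. ld @i1  | WAW r1
2. or @i2  | RAW r1
3. xor/or @i3+i4  | 2-wide
4. st @i5  | no-port MEM/MEM
5. st/and @i6+i7  | 2-wide
6. xor @i8  | tail

ISSUED = 1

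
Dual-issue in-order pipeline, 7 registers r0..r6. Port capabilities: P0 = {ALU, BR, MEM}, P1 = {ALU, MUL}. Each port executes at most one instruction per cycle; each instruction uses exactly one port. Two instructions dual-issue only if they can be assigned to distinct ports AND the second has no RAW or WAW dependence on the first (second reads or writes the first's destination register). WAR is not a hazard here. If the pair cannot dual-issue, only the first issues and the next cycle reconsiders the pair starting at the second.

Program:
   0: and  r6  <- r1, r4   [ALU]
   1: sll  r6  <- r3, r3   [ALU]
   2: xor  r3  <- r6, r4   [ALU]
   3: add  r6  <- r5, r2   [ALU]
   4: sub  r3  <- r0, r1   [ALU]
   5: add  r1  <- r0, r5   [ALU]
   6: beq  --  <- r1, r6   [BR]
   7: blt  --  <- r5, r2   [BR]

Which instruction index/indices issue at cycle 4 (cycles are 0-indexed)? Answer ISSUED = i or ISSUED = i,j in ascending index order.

ISSUED = 6

  cy0 -> i0 (and.ALU) WAW r6
  cy1 -> i1 (sll.ALU) RAW r6
  cy2 -> i2+i3 (xor.ALU+add.ALU) 2-wide
  cy3 -> i4+i5 (sub.ALU+add.ALU) 2-wide
  cy4 -> i6 (beq.BR) no-port BR/BR
  cy5 -> i7 (blt.BR) tail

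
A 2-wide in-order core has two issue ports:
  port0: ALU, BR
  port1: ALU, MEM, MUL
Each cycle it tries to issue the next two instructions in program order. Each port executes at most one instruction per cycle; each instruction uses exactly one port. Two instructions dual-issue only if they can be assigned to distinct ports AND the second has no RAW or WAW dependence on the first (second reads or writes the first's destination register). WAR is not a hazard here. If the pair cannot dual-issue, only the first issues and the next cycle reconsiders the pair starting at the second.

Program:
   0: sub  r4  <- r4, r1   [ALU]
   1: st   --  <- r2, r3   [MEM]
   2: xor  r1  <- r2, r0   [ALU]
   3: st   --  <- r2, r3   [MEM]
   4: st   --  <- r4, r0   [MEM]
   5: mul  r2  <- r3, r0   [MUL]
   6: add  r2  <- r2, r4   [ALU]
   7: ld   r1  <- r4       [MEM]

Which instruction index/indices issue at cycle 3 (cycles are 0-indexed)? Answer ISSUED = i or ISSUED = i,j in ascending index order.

ISSUED = 5

0. sub.ALU+st.MEM @i0&i1  | pair
1. xor.ALU+st.MEM @i2&i3  | pair
2. st.MEM @i4  | no-port MEM/MUL
3. mul.MUL @i5  | RAW+WAW r2
4. add.ALU+ld.MEM @i6&i7  | pair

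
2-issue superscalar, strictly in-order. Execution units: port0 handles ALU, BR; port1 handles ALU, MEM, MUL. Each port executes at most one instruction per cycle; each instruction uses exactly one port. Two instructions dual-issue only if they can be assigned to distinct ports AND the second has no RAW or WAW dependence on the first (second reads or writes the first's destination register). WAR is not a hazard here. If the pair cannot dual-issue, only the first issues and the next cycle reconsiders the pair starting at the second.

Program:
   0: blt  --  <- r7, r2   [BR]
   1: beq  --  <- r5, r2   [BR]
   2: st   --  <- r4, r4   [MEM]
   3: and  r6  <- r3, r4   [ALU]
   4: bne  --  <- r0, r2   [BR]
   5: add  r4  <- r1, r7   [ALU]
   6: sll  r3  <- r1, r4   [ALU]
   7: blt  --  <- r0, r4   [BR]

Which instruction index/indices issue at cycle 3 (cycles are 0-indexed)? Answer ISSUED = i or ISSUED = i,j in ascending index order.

ISSUED = 5

t=0 i0:blt.BR ; no-port BR/BR
t=1 i1+i2:beq.BR;st.MEM ; dual
t=2 i3+i4:and.ALU;bne.BR ; dual
t=3 i5:add.ALU ; RAW r4
t=4 i6+i7:sll.ALU;blt.BR ; dual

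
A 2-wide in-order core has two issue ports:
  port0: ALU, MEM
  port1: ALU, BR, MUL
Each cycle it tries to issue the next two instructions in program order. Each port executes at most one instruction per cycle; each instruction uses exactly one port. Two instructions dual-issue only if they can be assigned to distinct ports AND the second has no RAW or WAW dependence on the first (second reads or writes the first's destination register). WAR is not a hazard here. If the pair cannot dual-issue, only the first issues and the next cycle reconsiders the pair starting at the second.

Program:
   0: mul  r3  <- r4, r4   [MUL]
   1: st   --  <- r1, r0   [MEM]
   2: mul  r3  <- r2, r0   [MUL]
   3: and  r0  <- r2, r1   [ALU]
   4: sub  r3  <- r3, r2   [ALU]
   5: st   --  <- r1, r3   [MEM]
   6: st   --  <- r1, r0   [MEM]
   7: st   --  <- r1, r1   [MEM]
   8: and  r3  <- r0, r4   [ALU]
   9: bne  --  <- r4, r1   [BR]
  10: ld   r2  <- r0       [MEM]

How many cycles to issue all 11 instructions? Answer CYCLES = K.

CYCLES = 7

#0 head=0: mul+st i0,i1 pair
#1 head=2: mul+and i2,i3 pair
#2 head=4: sub i4 RAW r3
#3 head=5: st i5 no-port MEM/MEM
#4 head=6: st i6 no-port MEM/MEM
#5 head=7: st+and i7,i8 pair
#6 head=9: bne+ld i9,i10 pair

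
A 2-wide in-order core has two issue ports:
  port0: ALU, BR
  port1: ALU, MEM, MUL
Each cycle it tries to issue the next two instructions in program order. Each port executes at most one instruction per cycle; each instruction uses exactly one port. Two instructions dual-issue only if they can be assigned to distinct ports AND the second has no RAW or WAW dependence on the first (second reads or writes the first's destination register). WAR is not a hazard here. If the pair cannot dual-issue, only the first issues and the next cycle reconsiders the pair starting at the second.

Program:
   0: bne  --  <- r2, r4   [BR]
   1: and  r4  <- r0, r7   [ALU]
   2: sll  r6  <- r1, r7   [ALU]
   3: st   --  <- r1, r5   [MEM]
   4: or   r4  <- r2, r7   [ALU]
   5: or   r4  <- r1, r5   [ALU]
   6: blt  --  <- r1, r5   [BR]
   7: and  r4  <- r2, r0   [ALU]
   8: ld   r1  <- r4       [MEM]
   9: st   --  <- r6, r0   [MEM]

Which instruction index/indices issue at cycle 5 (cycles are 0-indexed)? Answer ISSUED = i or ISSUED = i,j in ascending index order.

c0: i0,i1 bne.BR and.ALU  pair
c1: i2,i3 sll.ALU st.MEM  pair
c2: i4 or.ALU  WAW r4
c3: i5,i6 or.ALU blt.BR  pair
c4: i7 and.ALU  RAW r4
c5: i8 ld.MEM  no-port MEM/MEM
c6: i9 st.MEM  tail

ISSUED = 8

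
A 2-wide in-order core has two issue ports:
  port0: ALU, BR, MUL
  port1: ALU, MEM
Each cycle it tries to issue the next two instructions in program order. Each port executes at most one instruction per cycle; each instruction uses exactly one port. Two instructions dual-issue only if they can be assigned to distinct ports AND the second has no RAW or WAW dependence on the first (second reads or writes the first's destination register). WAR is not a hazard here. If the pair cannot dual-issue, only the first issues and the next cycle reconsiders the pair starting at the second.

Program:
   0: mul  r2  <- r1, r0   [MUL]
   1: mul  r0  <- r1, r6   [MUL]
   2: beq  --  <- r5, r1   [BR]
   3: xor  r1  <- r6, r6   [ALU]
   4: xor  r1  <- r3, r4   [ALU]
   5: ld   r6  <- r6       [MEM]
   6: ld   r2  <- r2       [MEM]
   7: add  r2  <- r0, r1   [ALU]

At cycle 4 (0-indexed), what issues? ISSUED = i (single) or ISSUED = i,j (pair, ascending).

ISSUED = 6

t=0 i0:mul ; no-port MUL/MUL
t=1 i1:mul ; no-port MUL/BR
t=2 i2,i3:beq xor ; 2-wide
t=3 i4,i5:xor ld ; 2-wide
t=4 i6:ld ; WAW r2
t=5 i7:add ; tail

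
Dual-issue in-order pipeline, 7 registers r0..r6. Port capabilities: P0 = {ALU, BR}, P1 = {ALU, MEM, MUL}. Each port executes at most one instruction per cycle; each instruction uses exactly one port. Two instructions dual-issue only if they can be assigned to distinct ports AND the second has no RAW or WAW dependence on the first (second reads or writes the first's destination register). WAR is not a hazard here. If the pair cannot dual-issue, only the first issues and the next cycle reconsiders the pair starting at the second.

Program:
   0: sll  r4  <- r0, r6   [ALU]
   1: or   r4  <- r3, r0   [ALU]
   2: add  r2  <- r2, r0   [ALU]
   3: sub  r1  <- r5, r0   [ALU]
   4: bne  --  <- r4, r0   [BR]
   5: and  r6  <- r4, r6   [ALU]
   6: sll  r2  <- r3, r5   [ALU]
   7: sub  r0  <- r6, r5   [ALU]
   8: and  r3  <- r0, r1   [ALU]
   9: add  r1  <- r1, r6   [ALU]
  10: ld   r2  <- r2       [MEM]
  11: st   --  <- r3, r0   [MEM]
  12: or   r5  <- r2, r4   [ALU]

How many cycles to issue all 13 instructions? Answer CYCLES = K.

0. sll @i0  | WAW r4
1. or/add @i1,i2  | pair
2. sub/bne @i3,i4  | pair
3. and/sll @i5,i6  | pair
4. sub @i7  | RAW r0
5. and/add @i8,i9  | pair
6. ld @i10  | no-port MEM/MEM
7. st/or @i11,i12  | pair

CYCLES = 8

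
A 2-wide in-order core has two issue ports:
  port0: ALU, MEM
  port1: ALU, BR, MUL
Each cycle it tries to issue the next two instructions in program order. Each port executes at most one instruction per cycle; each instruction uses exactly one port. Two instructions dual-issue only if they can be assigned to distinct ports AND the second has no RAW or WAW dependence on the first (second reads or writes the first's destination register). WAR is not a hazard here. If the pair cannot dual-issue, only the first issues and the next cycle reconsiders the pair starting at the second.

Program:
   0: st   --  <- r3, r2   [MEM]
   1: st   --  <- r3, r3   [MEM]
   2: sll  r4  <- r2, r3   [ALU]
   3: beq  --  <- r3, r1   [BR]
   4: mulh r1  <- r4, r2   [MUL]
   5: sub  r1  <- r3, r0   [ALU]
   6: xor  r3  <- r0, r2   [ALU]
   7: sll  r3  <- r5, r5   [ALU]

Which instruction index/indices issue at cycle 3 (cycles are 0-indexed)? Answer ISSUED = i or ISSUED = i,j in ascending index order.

ISSUED = 4

c0: i0 st.MEM  no-port MEM/MEM
c1: i1,i2 st.MEM;sll.ALU  dual
c2: i3 beq.BR  no-port BR/MUL
c3: i4 mulh.MUL  WAW r1
c4: i5,i6 sub.ALU;xor.ALU  dual
c5: i7 sll.ALU  tail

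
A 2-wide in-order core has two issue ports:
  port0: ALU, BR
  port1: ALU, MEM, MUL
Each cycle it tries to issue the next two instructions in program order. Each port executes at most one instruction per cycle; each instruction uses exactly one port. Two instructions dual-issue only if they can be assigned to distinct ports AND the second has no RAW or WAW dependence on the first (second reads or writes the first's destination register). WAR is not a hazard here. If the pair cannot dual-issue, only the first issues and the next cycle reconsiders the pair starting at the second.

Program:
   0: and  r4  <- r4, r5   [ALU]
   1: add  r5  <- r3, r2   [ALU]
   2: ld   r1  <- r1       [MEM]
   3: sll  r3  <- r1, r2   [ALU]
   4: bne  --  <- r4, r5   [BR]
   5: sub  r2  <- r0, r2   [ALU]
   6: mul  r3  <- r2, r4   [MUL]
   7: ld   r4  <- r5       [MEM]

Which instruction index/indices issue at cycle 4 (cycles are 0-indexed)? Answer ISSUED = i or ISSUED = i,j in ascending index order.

ISSUED = 6

c0: i0&i1 and add  pair
c1: i2 ld  RAW r1
c2: i3&i4 sll bne  pair
c3: i5 sub  RAW r2
c4: i6 mul  no-port MUL/MEM
c5: i7 ld  tail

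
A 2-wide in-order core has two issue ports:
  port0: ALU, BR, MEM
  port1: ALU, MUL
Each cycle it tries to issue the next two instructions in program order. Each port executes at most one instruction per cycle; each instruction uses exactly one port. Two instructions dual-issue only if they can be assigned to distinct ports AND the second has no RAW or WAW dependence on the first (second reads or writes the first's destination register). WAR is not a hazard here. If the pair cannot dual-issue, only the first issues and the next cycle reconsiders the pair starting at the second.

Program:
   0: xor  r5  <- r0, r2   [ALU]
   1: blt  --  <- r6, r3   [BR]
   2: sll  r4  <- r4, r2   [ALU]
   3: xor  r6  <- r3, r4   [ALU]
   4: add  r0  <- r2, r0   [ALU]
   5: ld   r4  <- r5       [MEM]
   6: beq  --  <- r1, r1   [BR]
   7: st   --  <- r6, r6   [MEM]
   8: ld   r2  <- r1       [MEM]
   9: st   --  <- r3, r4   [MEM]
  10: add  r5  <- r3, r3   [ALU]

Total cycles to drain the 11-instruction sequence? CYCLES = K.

CYCLES = 8

#0 head=0: xor.ALU+blt.BR i0,i1 dual
#1 head=2: sll.ALU i2 RAW r4
#2 head=3: xor.ALU+add.ALU i3,i4 dual
#3 head=5: ld.MEM i5 no-port MEM/BR
#4 head=6: beq.BR i6 no-port BR/MEM
#5 head=7: st.MEM i7 no-port MEM/MEM
#6 head=8: ld.MEM i8 no-port MEM/MEM
#7 head=9: st.MEM+add.ALU i9,i10 dual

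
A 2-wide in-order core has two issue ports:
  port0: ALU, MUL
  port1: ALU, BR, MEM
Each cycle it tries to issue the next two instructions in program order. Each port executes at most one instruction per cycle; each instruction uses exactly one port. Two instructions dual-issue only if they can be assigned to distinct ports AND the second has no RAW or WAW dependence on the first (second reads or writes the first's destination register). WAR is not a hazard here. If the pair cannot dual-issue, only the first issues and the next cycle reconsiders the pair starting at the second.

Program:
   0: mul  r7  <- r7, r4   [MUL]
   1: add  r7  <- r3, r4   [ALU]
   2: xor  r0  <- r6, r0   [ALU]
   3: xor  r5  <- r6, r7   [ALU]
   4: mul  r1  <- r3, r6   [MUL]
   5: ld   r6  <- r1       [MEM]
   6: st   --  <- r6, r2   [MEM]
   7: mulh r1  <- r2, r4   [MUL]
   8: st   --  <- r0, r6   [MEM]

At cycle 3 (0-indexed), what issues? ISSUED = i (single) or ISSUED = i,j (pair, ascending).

  cy0 -> i0 (mul.MUL) WAW r7
  cy1 -> i1&i2 (add.ALU/xor.ALU) 2-wide
  cy2 -> i3&i4 (xor.ALU/mul.MUL) 2-wide
  cy3 -> i5 (ld.MEM) no-port MEM/MEM
  cy4 -> i6&i7 (st.MEM/mulh.MUL) 2-wide
  cy5 -> i8 (st.MEM) tail

ISSUED = 5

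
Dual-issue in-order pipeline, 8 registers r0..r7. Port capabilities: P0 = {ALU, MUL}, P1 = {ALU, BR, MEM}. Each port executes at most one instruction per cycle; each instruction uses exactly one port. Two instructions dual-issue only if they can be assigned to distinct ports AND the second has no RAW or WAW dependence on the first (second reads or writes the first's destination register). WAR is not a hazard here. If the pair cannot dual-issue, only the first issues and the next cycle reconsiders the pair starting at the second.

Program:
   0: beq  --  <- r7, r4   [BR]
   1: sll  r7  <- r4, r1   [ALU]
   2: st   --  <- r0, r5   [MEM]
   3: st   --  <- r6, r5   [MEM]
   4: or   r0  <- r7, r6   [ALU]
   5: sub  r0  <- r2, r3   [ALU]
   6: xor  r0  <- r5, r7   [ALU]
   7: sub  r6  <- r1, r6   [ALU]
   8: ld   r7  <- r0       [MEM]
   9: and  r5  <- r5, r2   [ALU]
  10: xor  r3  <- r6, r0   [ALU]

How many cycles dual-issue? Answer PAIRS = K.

PAIRS = 4

t=0 i0+i1:beq.BR;sll.ALU ; pair
t=1 i2:st.MEM ; no-port MEM/MEM
t=2 i3+i4:st.MEM;or.ALU ; pair
t=3 i5:sub.ALU ; WAW r0
t=4 i6+i7:xor.ALU;sub.ALU ; pair
t=5 i8+i9:ld.MEM;and.ALU ; pair
t=6 i10:xor.ALU ; tail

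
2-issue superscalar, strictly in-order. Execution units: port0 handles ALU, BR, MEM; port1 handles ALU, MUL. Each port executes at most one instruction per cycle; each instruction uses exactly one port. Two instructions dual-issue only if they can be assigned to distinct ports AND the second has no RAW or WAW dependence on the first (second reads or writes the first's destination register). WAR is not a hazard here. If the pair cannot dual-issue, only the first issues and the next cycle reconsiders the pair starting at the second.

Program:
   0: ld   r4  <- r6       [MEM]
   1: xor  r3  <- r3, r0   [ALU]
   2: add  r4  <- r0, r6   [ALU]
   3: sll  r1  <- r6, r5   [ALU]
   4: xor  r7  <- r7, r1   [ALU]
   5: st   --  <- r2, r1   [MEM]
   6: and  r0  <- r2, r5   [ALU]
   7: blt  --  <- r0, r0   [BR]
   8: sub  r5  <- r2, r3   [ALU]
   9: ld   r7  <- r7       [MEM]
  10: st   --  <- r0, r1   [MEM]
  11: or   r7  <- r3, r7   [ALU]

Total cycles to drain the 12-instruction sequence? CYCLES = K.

CYCLES = 7

#0 head=0: ld+xor i0/i1 dual
#1 head=2: add+sll i2/i3 dual
#2 head=4: xor+st i4/i5 dual
#3 head=6: and i6 RAW r0
#4 head=7: blt+sub i7/i8 dual
#5 head=9: ld i9 no-port MEM/MEM
#6 head=10: st+or i10/i11 dual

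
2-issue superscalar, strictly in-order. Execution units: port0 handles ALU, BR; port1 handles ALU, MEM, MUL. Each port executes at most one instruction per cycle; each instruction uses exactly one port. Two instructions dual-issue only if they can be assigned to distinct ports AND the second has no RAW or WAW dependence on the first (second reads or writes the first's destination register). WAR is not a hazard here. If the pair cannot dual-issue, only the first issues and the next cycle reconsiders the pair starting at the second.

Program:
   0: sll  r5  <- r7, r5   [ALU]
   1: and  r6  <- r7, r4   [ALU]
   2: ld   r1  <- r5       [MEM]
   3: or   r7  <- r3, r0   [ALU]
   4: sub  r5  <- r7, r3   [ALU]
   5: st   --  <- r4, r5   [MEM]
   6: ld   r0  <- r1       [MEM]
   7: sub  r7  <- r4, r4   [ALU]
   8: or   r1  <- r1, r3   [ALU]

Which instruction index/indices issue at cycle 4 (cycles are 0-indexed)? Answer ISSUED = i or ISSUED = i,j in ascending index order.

ISSUED = 6,7

c0: i0/i1 sll.ALU+and.ALU  pair
c1: i2/i3 ld.MEM+or.ALU  pair
c2: i4 sub.ALU  RAW r5
c3: i5 st.MEM  no-port MEM/MEM
c4: i6/i7 ld.MEM+sub.ALU  pair
c5: i8 or.ALU  tail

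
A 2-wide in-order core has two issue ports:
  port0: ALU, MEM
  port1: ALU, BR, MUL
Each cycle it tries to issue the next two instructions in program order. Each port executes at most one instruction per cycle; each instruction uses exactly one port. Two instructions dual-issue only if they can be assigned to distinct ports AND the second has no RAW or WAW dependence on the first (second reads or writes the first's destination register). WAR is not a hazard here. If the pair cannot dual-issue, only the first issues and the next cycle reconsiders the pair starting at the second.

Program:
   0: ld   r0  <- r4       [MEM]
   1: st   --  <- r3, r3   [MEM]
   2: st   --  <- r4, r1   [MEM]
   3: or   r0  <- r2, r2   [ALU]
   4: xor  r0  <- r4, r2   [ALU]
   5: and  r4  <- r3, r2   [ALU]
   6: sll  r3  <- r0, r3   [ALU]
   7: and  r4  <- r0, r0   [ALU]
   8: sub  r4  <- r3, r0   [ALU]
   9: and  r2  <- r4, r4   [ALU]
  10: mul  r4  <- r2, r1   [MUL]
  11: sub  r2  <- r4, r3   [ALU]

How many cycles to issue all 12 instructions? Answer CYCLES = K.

0. ld.MEM @i0  | no-port MEM/MEM
1. st.MEM @i1  | no-port MEM/MEM
2. st.MEM or.ALU @i2&i3  | pair
3. xor.ALU and.ALU @i4&i5  | pair
4. sll.ALU and.ALU @i6&i7  | pair
5. sub.ALU @i8  | RAW r4
6. and.ALU @i9  | RAW r2
7. mul.MUL @i10  | RAW r4
8. sub.ALU @i11  | tail

CYCLES = 9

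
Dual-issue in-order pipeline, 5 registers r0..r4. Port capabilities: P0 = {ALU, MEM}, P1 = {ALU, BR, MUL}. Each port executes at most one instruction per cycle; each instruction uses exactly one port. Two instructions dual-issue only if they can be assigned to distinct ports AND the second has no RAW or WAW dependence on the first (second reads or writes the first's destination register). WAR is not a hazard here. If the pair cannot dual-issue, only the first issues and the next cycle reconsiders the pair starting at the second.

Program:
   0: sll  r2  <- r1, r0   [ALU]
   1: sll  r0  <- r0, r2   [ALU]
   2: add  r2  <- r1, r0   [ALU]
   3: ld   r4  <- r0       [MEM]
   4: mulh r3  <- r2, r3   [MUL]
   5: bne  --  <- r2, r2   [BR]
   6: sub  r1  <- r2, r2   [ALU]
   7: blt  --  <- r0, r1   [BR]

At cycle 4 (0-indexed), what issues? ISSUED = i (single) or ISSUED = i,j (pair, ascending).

ISSUED = 5,6

t=0 i0:sll ; RAW r2
t=1 i1:sll ; RAW r0
t=2 i2/i3:add;ld ; 2-wide
t=3 i4:mulh ; no-port MUL/BR
t=4 i5/i6:bne;sub ; 2-wide
t=5 i7:blt ; tail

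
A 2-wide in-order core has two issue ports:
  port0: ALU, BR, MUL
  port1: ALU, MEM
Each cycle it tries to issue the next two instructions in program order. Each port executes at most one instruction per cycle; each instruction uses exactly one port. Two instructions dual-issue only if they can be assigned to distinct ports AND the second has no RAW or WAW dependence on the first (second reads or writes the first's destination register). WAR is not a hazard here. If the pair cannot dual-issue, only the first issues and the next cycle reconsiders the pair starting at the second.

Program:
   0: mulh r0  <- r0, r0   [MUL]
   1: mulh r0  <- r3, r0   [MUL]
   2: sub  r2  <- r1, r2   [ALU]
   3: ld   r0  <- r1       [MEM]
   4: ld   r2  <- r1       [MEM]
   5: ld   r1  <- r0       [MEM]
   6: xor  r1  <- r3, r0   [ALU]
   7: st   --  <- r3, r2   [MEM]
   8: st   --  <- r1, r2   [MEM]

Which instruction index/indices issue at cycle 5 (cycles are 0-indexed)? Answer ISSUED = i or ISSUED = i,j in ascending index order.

ISSUED = 6,7

  cy0 -> i0 (mulh) no-port MUL/MUL
  cy1 -> i1+i2 (mulh/sub) pair
  cy2 -> i3 (ld) no-port MEM/MEM
  cy3 -> i4 (ld) no-port MEM/MEM
  cy4 -> i5 (ld) WAW r1
  cy5 -> i6+i7 (xor/st) pair
  cy6 -> i8 (st) tail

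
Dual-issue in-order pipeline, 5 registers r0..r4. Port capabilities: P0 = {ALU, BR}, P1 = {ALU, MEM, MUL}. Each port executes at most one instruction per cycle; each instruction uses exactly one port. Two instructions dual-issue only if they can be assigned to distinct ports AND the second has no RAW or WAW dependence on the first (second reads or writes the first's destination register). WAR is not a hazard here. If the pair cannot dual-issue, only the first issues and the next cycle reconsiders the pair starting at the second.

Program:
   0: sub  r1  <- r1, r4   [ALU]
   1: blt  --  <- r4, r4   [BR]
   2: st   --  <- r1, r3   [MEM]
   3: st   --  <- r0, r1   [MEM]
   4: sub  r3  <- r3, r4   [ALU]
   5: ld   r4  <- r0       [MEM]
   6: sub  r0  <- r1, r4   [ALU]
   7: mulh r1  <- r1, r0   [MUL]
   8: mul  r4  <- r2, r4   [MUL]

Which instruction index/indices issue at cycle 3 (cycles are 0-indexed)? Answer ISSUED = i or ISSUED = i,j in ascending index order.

  cy0 -> i0+i1 (sub.ALU/blt.BR) pair
  cy1 -> i2 (st.MEM) no-port MEM/MEM
  cy2 -> i3+i4 (st.MEM/sub.ALU) pair
  cy3 -> i5 (ld.MEM) RAW r4
  cy4 -> i6 (sub.ALU) RAW r0
  cy5 -> i7 (mulh.MUL) no-port MUL/MUL
  cy6 -> i8 (mul.MUL) tail

ISSUED = 5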